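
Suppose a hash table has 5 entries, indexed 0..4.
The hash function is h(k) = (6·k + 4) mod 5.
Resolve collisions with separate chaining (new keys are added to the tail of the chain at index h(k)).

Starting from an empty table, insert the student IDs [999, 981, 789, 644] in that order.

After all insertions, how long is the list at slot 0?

1

Insert 999: h=3, bucket 3 empty -> new chain.
Insert 981: h=0, bucket 0 empty -> new chain.
Insert 789: h=3, bucket 3 nonempty -> append to chain.
Insert 644: h=3, bucket 3 nonempty -> append to chain.
Final buckets:
0: 981
1: .
2: .
3: 999 -> 789 -> 644
4: .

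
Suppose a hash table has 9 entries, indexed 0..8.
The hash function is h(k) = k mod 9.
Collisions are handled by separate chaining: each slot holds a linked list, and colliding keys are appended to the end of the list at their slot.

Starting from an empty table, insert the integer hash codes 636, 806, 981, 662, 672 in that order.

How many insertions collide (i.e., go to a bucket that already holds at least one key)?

636 → bucket 6
806 → bucket 5
981 → bucket 0
662 → bucket 5 (collision)
672 → bucket 6 (collision)
Final buckets:
0: 981
1: ∅
2: ∅
3: ∅
4: ∅
5: 806 -> 662
6: 636 -> 672
7: ∅
8: ∅

2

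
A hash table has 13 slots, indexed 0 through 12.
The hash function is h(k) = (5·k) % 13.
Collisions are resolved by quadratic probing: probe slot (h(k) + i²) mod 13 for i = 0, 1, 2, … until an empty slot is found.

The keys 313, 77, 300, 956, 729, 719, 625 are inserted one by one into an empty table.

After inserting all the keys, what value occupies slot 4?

313 hashes to 5; slot 5 is free → place at 5.
77 hashes to 8; slot 8 is free → place at 8.
300 hashes to 5; 5 taken → place at 6.
956 hashes to 9; slot 9 is free → place at 9.
729 hashes to 5; 5,6,9 taken → place at 1.
719 hashes to 7; slot 7 is free → place at 7.
625 hashes to 5; 5,6,9,1,8 taken → place at 4.
Table: [—, 729, —, —, 625, 313, 300, 719, 77, 956, —, —, —]

625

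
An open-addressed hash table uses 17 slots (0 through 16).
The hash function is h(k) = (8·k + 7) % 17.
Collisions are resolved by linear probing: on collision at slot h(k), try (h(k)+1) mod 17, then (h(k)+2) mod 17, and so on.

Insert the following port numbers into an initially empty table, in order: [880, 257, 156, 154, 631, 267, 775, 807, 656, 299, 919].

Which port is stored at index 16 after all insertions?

Insert 880: h=9, slot 9 empty -> index 9.
Insert 257: h=6, slot 6 empty -> index 6.
Insert 156: h=14, slot 14 empty -> index 14.
Insert 154: h=15, slot 15 empty -> index 15.
Insert 631: h=6, slot 6 occupied -> index 7.
Insert 267: h=1, slot 1 empty -> index 1.
Insert 775: h=2, slot 2 empty -> index 2.
Insert 807: h=3, slot 3 empty -> index 3.
Insert 656: h=2, slots 2,3 occupied -> index 4.
Insert 299: h=2, slots 2,3,4 occupied -> index 5.
Insert 919: h=15, slot 15 occupied -> index 16.
Table: [_, 267, 775, 807, 656, 299, 257, 631, _, 880, _, _, _, _, 156, 154, 919]

919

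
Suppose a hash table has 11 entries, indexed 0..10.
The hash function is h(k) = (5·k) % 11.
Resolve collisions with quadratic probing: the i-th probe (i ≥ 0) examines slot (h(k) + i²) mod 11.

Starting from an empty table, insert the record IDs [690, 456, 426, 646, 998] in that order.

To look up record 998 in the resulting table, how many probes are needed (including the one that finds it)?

Insert 690: h=7, slot 7 empty -> index 7.
Insert 456: h=3, slot 3 empty -> index 3.
Insert 426: h=7, slot 7 occupied -> index 8.
Insert 646: h=7, slots 7,8 occupied -> index 0.
Insert 998: h=7, slots 7,8,0 occupied -> index 5.
Table: [646, -, -, 456, -, 998, -, 690, 426, -, -]
Lookup 998: h=7, probe 7,8,0,5 → found at 5.

4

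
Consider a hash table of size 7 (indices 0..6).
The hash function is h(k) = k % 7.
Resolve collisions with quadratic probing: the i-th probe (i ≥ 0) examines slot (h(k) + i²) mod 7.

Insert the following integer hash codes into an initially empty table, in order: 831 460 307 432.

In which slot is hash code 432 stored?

2

Insert 831: h=5, slot 5 empty -> index 5.
Insert 460: h=5, slot 5 occupied -> index 6.
Insert 307: h=6, slot 6 occupied -> index 0.
Insert 432: h=5, slots 5,6 occupied -> index 2.
Table: [307, ∅, 432, ∅, ∅, 831, 460]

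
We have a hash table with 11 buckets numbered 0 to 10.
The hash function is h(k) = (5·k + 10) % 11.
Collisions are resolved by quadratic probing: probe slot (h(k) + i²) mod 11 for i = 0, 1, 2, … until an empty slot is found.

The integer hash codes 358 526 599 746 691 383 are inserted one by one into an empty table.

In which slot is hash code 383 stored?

9

358: h=7 -> slot 7
526: h=0 -> slot 0
599: h=2 -> slot 2
746: h=0, probe 0,1 -> slot 1
691: h=0, probe 0,1,4 -> slot 4
383: h=0, probe 0,1,4,9 -> slot 9
Table: [526, 746, 599, ., 691, ., ., 358, ., 383, .]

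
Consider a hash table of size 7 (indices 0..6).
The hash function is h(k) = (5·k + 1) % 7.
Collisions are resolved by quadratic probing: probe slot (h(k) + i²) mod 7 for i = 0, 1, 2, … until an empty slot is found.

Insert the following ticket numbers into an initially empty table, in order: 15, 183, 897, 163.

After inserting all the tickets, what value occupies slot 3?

897

15: h=6 → slot 6
183: h=6, probe 6,0 → slot 0
897: h=6, probe 6,0,3 → slot 3
163: h=4 → slot 4
Table: [183, -, -, 897, 163, -, 15]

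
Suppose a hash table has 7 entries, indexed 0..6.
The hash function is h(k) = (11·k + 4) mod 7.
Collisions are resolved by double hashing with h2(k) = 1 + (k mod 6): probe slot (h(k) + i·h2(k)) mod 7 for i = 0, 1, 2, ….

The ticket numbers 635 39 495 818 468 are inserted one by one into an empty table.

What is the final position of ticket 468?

Insert 635: h=3, slot 3 empty => index 3.
Insert 39: h=6, slot 6 empty => index 6.
Insert 495: h=3, h2=4, slot 3 occupied => index 0.
Insert 818: h=0, h2=3, slots 0,3,6 occupied => index 2.
Insert 468: h=0, h2=1, slot 0 occupied => index 1.
Table: [495, 468, 818, 635, —, —, 39]

1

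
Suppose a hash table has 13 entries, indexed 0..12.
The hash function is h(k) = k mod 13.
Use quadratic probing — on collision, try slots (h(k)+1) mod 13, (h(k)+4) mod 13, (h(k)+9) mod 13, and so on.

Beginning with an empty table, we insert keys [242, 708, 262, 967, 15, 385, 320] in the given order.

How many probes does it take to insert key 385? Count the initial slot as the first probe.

2

Insert 242: h=8, slot 8 empty => index 8.
Insert 708: h=6, slot 6 empty => index 6.
Insert 262: h=2, slot 2 empty => index 2.
Insert 967: h=5, slot 5 empty => index 5.
Insert 15: h=2, slot 2 occupied => index 3.
Insert 385: h=8, slot 8 occupied => index 9.
Insert 320: h=8, slots 8,9 occupied => index 12.
Table: [., ., 262, 15, ., 967, 708, ., 242, 385, ., ., 320]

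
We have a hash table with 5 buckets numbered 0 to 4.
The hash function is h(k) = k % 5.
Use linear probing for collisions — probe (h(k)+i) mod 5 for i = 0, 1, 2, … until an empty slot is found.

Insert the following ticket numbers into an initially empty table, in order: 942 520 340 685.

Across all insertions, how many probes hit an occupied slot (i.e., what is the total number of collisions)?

Insert 942: h=2, slot 2 empty → index 2.
Insert 520: h=0, slot 0 empty → index 0.
Insert 340: h=0, slot 0 occupied → index 1.
Insert 685: h=0, slots 0,1,2 occupied → index 3.
Table: [520, 340, 942, 685, —]

4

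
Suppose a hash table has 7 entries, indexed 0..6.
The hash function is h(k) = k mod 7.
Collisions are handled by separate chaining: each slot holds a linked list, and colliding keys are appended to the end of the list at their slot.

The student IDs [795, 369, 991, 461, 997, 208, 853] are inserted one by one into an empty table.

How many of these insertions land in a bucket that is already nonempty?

3

795 → bucket 4
369 → bucket 5
991 → bucket 4 (collision)
461 → bucket 6
997 → bucket 3
208 → bucket 5 (collision)
853 → bucket 6 (collision)
Final buckets:
0: .
1: .
2: .
3: 997
4: 795 -> 991
5: 369 -> 208
6: 461 -> 853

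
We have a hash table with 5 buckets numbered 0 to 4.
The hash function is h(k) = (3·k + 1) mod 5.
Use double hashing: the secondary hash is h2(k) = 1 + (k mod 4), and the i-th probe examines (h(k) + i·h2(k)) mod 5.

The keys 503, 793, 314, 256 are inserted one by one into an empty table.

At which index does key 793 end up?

2

503: h=0 → slot 0
793: h=0, h2=2, probe 0,2 → slot 2
314: h=3 → slot 3
256: h=4 → slot 4
Table: [503, ., 793, 314, 256]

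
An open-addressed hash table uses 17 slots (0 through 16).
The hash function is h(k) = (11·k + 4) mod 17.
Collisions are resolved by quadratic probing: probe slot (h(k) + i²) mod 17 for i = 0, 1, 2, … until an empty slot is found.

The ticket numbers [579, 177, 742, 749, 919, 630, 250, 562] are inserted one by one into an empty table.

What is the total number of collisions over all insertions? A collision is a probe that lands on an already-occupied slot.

10

Insert 579: h=15, slot 15 empty -> index 15.
Insert 177: h=13, slot 13 empty -> index 13.
Insert 742: h=6, slot 6 empty -> index 6.
Insert 749: h=15, slot 15 occupied -> index 16.
Insert 919: h=15, slots 15,16 occupied -> index 2.
Insert 630: h=15, slots 15,16,2 occupied -> index 7.
Insert 250: h=0, slot 0 empty -> index 0.
Insert 562: h=15, slots 15,16,2,7 occupied -> index 14.
Table: [250, -, 919, -, -, -, 742, 630, -, -, -, -, -, 177, 562, 579, 749]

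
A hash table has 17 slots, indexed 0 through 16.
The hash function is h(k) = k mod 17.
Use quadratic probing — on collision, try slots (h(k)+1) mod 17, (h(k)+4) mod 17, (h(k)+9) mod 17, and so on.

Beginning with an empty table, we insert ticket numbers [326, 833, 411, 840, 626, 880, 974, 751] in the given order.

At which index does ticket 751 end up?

326 hashes to 3; slot 3 is free => place at 3.
833 hashes to 0; slot 0 is free => place at 0.
411 hashes to 3; 3 taken => place at 4.
840 hashes to 7; slot 7 is free => place at 7.
626 hashes to 14; slot 14 is free => place at 14.
880 hashes to 13; slot 13 is free => place at 13.
974 hashes to 5; slot 5 is free => place at 5.
751 hashes to 3; 3,4,7 taken => place at 12.
Table: [833, ., ., 326, 411, 974, ., 840, ., ., ., ., 751, 880, 626, ., .]

12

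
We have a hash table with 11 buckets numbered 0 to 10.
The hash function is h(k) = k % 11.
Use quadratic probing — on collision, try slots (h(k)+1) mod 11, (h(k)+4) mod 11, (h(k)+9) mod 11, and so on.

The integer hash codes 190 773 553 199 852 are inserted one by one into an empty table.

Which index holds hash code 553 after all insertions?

7

190 hashes to 3; slot 3 is free → place at 3.
773 hashes to 3; 3 taken → place at 4.
553 hashes to 3; 3,4 taken → place at 7.
199 hashes to 1; slot 1 is free → place at 1.
852 hashes to 5; slot 5 is free → place at 5.
Table: [., 199, ., 190, 773, 852, ., 553, ., ., .]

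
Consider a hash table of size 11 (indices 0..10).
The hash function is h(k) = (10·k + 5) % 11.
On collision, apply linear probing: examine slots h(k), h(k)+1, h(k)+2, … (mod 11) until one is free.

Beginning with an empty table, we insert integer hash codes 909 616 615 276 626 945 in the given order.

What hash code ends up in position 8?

Insert 909: h=9, slot 9 empty -> index 9.
Insert 616: h=5, slot 5 empty -> index 5.
Insert 615: h=6, slot 6 empty -> index 6.
Insert 276: h=4, slot 4 empty -> index 4.
Insert 626: h=6, slot 6 occupied -> index 7.
Insert 945: h=6, slots 6,7 occupied -> index 8.
Table: [∅, ∅, ∅, ∅, 276, 616, 615, 626, 945, 909, ∅]

945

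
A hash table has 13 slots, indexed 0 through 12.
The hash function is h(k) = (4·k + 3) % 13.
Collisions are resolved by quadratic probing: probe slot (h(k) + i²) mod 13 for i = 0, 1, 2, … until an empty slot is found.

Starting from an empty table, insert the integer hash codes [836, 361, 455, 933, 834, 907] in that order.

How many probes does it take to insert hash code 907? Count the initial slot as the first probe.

3

Insert 836: h=6, slot 6 empty => index 6.
Insert 361: h=4, slot 4 empty => index 4.
Insert 455: h=3, slot 3 empty => index 3.
Insert 933: h=4, slot 4 occupied => index 5.
Insert 834: h=11, slot 11 empty => index 11.
Insert 907: h=4, slots 4,5 occupied => index 8.
Table: [∅, ∅, ∅, 455, 361, 933, 836, ∅, 907, ∅, ∅, 834, ∅]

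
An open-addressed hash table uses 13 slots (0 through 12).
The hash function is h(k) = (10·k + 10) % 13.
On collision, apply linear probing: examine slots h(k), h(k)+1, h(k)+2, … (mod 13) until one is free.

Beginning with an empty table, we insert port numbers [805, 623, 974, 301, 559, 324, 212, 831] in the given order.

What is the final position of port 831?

Insert 805: h=0, slot 0 empty -> index 0.
Insert 623: h=0, slot 0 occupied -> index 1.
Insert 974: h=0, slots 0,1 occupied -> index 2.
Insert 301: h=4, slot 4 empty -> index 4.
Insert 559: h=10, slot 10 empty -> index 10.
Insert 324: h=0, slots 0,1,2 occupied -> index 3.
Insert 212: h=11, slot 11 empty -> index 11.
Insert 831: h=0, slots 0,1,2,3,4 occupied -> index 5.
Table: [805, 623, 974, 324, 301, 831, —, —, —, —, 559, 212, —]

5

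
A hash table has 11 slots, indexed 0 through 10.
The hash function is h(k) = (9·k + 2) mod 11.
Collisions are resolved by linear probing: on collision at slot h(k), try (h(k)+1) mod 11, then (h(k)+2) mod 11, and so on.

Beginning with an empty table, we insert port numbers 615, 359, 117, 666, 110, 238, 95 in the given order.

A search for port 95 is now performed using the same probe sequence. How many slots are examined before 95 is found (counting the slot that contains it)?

7

615: h=4 -> slot 4
359: h=10 -> slot 10
117: h=10, probe 10,0 -> slot 0
666: h=1 -> slot 1
110: h=2 -> slot 2
238: h=10, probe 10,0,1,2,3 -> slot 3
95: h=10, probe 10,0,1,2,3,4,5 -> slot 5
Table: [117, 666, 110, 238, 615, 95, ., ., ., ., 359]
Lookup 95: h=10, probe 10,0,1,2,3,4,5 → found at 5.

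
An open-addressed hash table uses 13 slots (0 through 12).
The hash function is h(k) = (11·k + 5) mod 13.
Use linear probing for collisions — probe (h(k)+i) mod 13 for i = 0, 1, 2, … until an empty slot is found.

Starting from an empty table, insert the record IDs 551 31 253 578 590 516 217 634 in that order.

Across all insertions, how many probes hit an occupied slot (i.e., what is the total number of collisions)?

551: h=8 → slot 8
31: h=8, probe 8,9 → slot 9
253: h=6 → slot 6
578: h=6, probe 6,7 → slot 7
590: h=8, probe 8,9,10 → slot 10
516: h=0 → slot 0
217: h=0, probe 0,1 → slot 1
634: h=11 → slot 11
Table: [516, 217, _, _, _, _, 253, 578, 551, 31, 590, 634, _]

5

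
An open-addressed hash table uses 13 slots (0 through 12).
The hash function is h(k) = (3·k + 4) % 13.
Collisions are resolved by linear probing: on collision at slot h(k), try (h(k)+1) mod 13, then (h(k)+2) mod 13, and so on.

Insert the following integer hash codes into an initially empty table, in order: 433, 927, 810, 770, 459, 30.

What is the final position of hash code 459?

6

433 hashes to 3; slot 3 is free => place at 3.
927 hashes to 3; 3 taken => place at 4.
810 hashes to 3; 3,4 taken => place at 5.
770 hashes to 0; slot 0 is free => place at 0.
459 hashes to 3; 3,4,5 taken => place at 6.
30 hashes to 3; 3,4,5,6 taken => place at 7.
Table: [770, —, —, 433, 927, 810, 459, 30, —, —, —, —, —]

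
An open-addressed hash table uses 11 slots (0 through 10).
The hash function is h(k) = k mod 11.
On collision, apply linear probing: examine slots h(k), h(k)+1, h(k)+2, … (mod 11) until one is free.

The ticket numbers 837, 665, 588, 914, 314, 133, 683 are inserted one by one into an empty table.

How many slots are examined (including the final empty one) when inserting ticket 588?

837 hashes to 1; slot 1 is free -> place at 1.
665 hashes to 5; slot 5 is free -> place at 5.
588 hashes to 5; 5 taken -> place at 6.
914 hashes to 1; 1 taken -> place at 2.
314 hashes to 6; 6 taken -> place at 7.
133 hashes to 1; 1,2 taken -> place at 3.
683 hashes to 1; 1,2,3 taken -> place at 4.
Table: [∅, 837, 914, 133, 683, 665, 588, 314, ∅, ∅, ∅]

2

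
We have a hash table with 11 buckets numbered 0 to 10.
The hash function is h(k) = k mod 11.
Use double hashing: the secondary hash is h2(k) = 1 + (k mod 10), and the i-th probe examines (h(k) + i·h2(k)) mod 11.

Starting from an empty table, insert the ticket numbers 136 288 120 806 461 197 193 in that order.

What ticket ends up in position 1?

136 hashes to 4; slot 4 is free -> place at 4.
288 hashes to 2; slot 2 is free -> place at 2.
120 hashes to 10; slot 10 is free -> place at 10.
806 hashes to 3; slot 3 is free -> place at 3.
461 hashes to 10, h2=2; 10 taken -> place at 1.
197 hashes to 10, h2=8; 10 taken -> place at 7.
193 hashes to 6; slot 6 is free -> place at 6.
Table: [_, 461, 288, 806, 136, _, 193, 197, _, _, 120]

461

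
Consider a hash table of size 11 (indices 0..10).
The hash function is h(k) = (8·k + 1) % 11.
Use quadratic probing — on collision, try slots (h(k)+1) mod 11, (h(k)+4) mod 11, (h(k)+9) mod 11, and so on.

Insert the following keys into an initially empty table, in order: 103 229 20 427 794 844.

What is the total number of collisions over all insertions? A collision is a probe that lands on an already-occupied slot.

4

103: h=0 → slot 0
229: h=7 → slot 7
20: h=7, probe 7,8 → slot 8
427: h=7, probe 7,8,0,5 → slot 5
794: h=6 → slot 6
844: h=10 → slot 10
Table: [103, ., ., ., ., 427, 794, 229, 20, ., 844]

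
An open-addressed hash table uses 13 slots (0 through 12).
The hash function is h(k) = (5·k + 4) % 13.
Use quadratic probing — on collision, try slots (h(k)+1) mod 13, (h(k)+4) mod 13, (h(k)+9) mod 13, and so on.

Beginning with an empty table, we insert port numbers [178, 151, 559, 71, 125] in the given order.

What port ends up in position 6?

178 hashes to 10; slot 10 is free → place at 10.
151 hashes to 5; slot 5 is free → place at 5.
559 hashes to 4; slot 4 is free → place at 4.
71 hashes to 8; slot 8 is free → place at 8.
125 hashes to 5; 5 taken → place at 6.
Table: [∅, ∅, ∅, ∅, 559, 151, 125, ∅, 71, ∅, 178, ∅, ∅]

125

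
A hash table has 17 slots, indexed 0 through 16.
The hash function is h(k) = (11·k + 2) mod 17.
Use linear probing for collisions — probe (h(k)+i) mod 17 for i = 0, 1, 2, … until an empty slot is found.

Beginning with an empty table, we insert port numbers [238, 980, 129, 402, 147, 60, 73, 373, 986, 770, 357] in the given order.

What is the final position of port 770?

9

238: h=2 → slot 2
980: h=4 → slot 4
129: h=10 → slot 10
402: h=4, probe 4,5 → slot 5
147: h=4, probe 4,5,6 → slot 6
60: h=16 → slot 16
73: h=6, probe 6,7 → slot 7
373: h=8 → slot 8
986: h=2, probe 2,3 → slot 3
770: h=6, probe 6,7,8,9 → slot 9
357: h=2, probe 2,3,4,5,6,7,8,9,10,11 → slot 11
Table: [—, —, 238, 986, 980, 402, 147, 73, 373, 770, 129, 357, —, —, —, —, 60]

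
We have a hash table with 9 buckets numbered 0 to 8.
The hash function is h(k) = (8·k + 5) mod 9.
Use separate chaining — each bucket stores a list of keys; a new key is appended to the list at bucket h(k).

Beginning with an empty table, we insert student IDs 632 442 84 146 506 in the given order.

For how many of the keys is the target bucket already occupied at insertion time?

2

Insert 632: h=3, bucket 3 empty -> new chain.
Insert 442: h=4, bucket 4 empty -> new chain.
Insert 84: h=2, bucket 2 empty -> new chain.
Insert 146: h=3, bucket 3 nonempty -> append to chain.
Insert 506: h=3, bucket 3 nonempty -> append to chain.
Final buckets:
0: _
1: _
2: 84
3: 632 -> 146 -> 506
4: 442
5: _
6: _
7: _
8: _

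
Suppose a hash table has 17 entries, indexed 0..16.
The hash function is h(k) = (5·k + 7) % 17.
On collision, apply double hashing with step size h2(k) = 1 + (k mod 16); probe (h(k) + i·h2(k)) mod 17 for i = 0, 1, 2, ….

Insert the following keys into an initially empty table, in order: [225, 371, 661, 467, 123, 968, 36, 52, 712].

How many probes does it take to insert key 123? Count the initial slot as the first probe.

225 hashes to 10; slot 10 is free → place at 10.
371 hashes to 9; slot 9 is free → place at 9.
661 hashes to 14; slot 14 is free → place at 14.
467 hashes to 13; slot 13 is free → place at 13.
123 hashes to 10, h2=12; 10 taken → place at 5.
968 hashes to 2; slot 2 is free → place at 2.
36 hashes to 0; slot 0 is free → place at 0.
52 hashes to 12; slot 12 is free → place at 12.
712 hashes to 14, h2=9; 14 taken → place at 6.
Table: [36, ∅, 968, ∅, ∅, 123, 712, ∅, ∅, 371, 225, ∅, 52, 467, 661, ∅, ∅]

2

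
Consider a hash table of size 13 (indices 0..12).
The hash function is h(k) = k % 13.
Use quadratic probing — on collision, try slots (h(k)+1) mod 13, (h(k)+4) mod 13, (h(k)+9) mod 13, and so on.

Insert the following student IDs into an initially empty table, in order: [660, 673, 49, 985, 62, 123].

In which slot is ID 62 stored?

660 hashes to 10; slot 10 is free => place at 10.
673 hashes to 10; 10 taken => place at 11.
49 hashes to 10; 10,11 taken => place at 1.
985 hashes to 10; 10,11,1 taken => place at 6.
62 hashes to 10; 10,11,1,6 taken => place at 0.
123 hashes to 6; 6 taken => place at 7.
Table: [62, 49, -, -, -, -, 985, 123, -, -, 660, 673, -]

0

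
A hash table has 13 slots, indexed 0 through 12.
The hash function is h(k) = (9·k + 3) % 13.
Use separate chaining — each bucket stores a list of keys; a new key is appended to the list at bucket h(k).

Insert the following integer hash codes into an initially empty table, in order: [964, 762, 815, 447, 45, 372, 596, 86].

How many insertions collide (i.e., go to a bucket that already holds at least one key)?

Insert 964: h=8, bucket 8 empty -> new chain.
Insert 762: h=10, bucket 10 empty -> new chain.
Insert 815: h=6, bucket 6 empty -> new chain.
Insert 447: h=9, bucket 9 empty -> new chain.
Insert 45: h=5, bucket 5 empty -> new chain.
Insert 372: h=10, bucket 10 nonempty -> append to chain.
Insert 596: h=11, bucket 11 empty -> new chain.
Insert 86: h=10, bucket 10 nonempty -> append to chain.
Final buckets:
0: —
1: —
2: —
3: —
4: —
5: 45
6: 815
7: —
8: 964
9: 447
10: 762 -> 372 -> 86
11: 596
12: —

2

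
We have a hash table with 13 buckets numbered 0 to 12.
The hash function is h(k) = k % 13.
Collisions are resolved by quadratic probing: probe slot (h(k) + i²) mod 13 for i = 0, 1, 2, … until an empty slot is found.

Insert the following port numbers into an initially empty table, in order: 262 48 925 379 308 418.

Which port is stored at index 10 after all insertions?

308

262 hashes to 2; slot 2 is free => place at 2.
48 hashes to 9; slot 9 is free => place at 9.
925 hashes to 2; 2 taken => place at 3.
379 hashes to 2; 2,3 taken => place at 6.
308 hashes to 9; 9 taken => place at 10.
418 hashes to 2; 2,3,6 taken => place at 11.
Table: [., ., 262, 925, ., ., 379, ., ., 48, 308, 418, .]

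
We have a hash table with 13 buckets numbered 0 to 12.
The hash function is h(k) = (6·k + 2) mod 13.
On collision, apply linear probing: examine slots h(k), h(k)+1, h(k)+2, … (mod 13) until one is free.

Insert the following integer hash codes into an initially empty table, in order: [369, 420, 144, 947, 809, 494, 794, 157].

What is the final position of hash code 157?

10

369 hashes to 6; slot 6 is free -> place at 6.
420 hashes to 0; slot 0 is free -> place at 0.
144 hashes to 8; slot 8 is free -> place at 8.
947 hashes to 3; slot 3 is free -> place at 3.
809 hashes to 7; slot 7 is free -> place at 7.
494 hashes to 2; slot 2 is free -> place at 2.
794 hashes to 8; 8 taken -> place at 9.
157 hashes to 8; 8,9 taken -> place at 10.
Table: [420, —, 494, 947, —, —, 369, 809, 144, 794, 157, —, —]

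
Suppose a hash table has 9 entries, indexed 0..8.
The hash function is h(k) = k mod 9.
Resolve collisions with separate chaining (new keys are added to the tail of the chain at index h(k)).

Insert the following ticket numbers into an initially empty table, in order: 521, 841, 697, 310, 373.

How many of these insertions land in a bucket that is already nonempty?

Insert 521: h=8, bucket 8 empty -> new chain.
Insert 841: h=4, bucket 4 empty -> new chain.
Insert 697: h=4, bucket 4 nonempty -> append to chain.
Insert 310: h=4, bucket 4 nonempty -> append to chain.
Insert 373: h=4, bucket 4 nonempty -> append to chain.
Final buckets:
0: ∅
1: ∅
2: ∅
3: ∅
4: 841 -> 697 -> 310 -> 373
5: ∅
6: ∅
7: ∅
8: 521

3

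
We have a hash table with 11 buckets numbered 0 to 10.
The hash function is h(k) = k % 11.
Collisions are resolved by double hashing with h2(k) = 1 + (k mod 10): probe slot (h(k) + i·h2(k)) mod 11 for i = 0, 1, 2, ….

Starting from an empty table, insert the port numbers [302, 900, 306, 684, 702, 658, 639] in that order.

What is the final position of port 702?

302 hashes to 5; slot 5 is free => place at 5.
900 hashes to 9; slot 9 is free => place at 9.
306 hashes to 9, h2=7; 9,5 taken => place at 1.
684 hashes to 2; slot 2 is free => place at 2.
702 hashes to 9, h2=3; 9,1 taken => place at 4.
658 hashes to 9, h2=9; 9 taken => place at 7.
639 hashes to 1, h2=10; 1 taken => place at 0.
Table: [639, 306, 684, _, 702, 302, _, 658, _, 900, _]

4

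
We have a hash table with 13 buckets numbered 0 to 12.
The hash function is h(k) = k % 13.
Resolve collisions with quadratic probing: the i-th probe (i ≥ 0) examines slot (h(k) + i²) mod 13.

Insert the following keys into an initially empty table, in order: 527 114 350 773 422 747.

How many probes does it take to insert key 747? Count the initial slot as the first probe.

5

Insert 527: h=7, slot 7 empty -> index 7.
Insert 114: h=10, slot 10 empty -> index 10.
Insert 350: h=12, slot 12 empty -> index 12.
Insert 773: h=6, slot 6 empty -> index 6.
Insert 422: h=6, slots 6,7,10 occupied -> index 2.
Insert 747: h=6, slots 6,7,10,2 occupied -> index 9.
Table: [., ., 422, ., ., ., 773, 527, ., 747, 114, ., 350]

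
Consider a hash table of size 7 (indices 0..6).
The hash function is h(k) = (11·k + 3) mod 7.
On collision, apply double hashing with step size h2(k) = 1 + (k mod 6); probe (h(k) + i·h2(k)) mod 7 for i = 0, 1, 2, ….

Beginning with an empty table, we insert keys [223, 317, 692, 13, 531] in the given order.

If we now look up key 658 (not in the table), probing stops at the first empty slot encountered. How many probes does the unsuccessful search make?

223: h=6 → slot 6
317: h=4 → slot 4
692: h=6, h2=3, probe 6,2 → slot 2
13: h=6, h2=2, probe 6,1 → slot 1
531: h=6, h2=4, probe 6,3 → slot 3
Table: [., 13, 692, 531, 317, ., 223]
Lookup 658: h=3, h2=5, probe 3,1,6,4,2,0 → slot 0 empty, not found.

6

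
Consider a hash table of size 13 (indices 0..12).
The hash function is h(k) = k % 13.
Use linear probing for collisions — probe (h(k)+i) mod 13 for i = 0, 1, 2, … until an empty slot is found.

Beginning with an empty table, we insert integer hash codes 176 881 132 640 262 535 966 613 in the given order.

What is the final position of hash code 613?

176: h=7 → slot 7
881: h=10 → slot 10
132: h=2 → slot 2
640: h=3 → slot 3
262: h=2, probe 2,3,4 → slot 4
535: h=2, probe 2,3,4,5 → slot 5
966: h=4, probe 4,5,6 → slot 6
613: h=2, probe 2,3,4,5,6,7,8 → slot 8
Table: [., ., 132, 640, 262, 535, 966, 176, 613, ., 881, ., .]

8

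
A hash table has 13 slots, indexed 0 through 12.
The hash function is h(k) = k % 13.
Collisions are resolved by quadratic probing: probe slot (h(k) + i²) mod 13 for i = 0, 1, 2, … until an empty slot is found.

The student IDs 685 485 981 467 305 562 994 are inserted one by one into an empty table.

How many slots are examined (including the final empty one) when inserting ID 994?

3

Insert 685: h=9, slot 9 empty → index 9.
Insert 485: h=4, slot 4 empty → index 4.
Insert 981: h=6, slot 6 empty → index 6.
Insert 467: h=12, slot 12 empty → index 12.
Insert 305: h=6, slot 6 occupied → index 7.
Insert 562: h=3, slot 3 empty → index 3.
Insert 994: h=6, slots 6,7 occupied → index 10.
Table: [-, -, -, 562, 485, -, 981, 305, -, 685, 994, -, 467]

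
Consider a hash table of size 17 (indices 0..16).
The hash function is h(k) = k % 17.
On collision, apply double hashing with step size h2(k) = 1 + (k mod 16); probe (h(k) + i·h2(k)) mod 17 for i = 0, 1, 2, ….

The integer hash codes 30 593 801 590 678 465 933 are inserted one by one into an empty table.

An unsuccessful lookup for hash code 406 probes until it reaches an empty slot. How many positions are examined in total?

5

30 hashes to 13; slot 13 is free => place at 13.
593 hashes to 15; slot 15 is free => place at 15.
801 hashes to 2; slot 2 is free => place at 2.
590 hashes to 12; slot 12 is free => place at 12.
678 hashes to 15, h2=7; 15 taken => place at 5.
465 hashes to 6; slot 6 is free => place at 6.
933 hashes to 15, h2=6; 15 taken => place at 4.
Table: [-, -, 801, -, 933, 678, 465, -, -, -, -, -, 590, 30, -, 593, -]
Lookup 406: h=15, h2=7, probe 15,5,12,2,9 → slot 9 empty, not found.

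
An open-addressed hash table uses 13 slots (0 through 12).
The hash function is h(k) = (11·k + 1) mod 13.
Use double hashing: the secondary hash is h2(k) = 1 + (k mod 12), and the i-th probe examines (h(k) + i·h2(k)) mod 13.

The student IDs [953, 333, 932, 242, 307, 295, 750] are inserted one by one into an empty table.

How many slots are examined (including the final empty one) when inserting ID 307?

5

953: h=6 => slot 6
333: h=11 => slot 11
932: h=9 => slot 9
242: h=11, h2=3, probe 11,1 => slot 1
307: h=11, h2=8, probe 11,6,1,9,4 => slot 4
295: h=9, h2=8, probe 9,4,12 => slot 12
750: h=9, h2=7, probe 9,3 => slot 3
Table: [-, 242, -, 750, 307, -, 953, -, -, 932, -, 333, 295]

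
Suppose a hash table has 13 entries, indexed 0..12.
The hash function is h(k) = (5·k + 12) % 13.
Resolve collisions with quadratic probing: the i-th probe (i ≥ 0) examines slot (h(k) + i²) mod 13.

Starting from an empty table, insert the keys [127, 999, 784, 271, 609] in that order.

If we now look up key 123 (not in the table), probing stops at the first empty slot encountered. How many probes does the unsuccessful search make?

127 hashes to 10; slot 10 is free → place at 10.
999 hashes to 2; slot 2 is free → place at 2.
784 hashes to 6; slot 6 is free → place at 6.
271 hashes to 2; 2 taken → place at 3.
609 hashes to 2; 2,3,6 taken → place at 11.
Table: [., ., 999, 271, ., ., 784, ., ., ., 127, 609, .]
Lookup 123: h=3, probe 3,4 → slot 4 empty, not found.

2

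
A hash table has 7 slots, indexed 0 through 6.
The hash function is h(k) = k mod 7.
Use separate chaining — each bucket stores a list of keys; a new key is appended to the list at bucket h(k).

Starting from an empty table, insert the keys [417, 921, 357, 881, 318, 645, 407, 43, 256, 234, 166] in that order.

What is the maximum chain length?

417 → bucket 4
921 → bucket 4 (collision)
357 → bucket 0
881 → bucket 6
318 → bucket 3
645 → bucket 1
407 → bucket 1 (collision)
43 → bucket 1 (collision)
256 → bucket 4 (collision)
234 → bucket 3 (collision)
166 → bucket 5
Final buckets:
0: 357
1: 645 -> 407 -> 43
2: ∅
3: 318 -> 234
4: 417 -> 921 -> 256
5: 166
6: 881

3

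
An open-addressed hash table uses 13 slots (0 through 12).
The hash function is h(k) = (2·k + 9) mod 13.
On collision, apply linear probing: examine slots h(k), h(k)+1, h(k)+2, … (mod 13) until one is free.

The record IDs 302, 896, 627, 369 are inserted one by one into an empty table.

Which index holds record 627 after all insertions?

Insert 302: h=2, slot 2 empty → index 2.
Insert 896: h=7, slot 7 empty → index 7.
Insert 627: h=2, slot 2 occupied → index 3.
Insert 369: h=6, slot 6 empty → index 6.
Table: [_, _, 302, 627, _, _, 369, 896, _, _, _, _, _]

3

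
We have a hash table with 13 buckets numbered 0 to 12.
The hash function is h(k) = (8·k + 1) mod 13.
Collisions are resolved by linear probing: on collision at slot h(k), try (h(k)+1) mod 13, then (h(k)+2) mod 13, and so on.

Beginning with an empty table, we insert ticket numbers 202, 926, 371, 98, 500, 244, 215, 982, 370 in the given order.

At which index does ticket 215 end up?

8

202: h=5 => slot 5
926: h=12 => slot 12
371: h=5, probe 5,6 => slot 6
98: h=5, probe 5,6,7 => slot 7
500: h=10 => slot 10
244: h=3 => slot 3
215: h=5, probe 5,6,7,8 => slot 8
982: h=5, probe 5,6,7,8,9 => slot 9
370: h=10, probe 10,11 => slot 11
Table: [-, -, -, 244, -, 202, 371, 98, 215, 982, 500, 370, 926]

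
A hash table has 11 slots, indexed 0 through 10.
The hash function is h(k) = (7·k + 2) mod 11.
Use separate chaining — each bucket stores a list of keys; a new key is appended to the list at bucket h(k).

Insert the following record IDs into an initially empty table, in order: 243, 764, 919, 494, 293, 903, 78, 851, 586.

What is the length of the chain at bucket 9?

243 → bucket 9
764 → bucket 4
919 → bucket 0
494 → bucket 6
293 → bucket 7
903 → bucket 9 (collision)
78 → bucket 9 (collision)
851 → bucket 8
586 → bucket 1
Final buckets:
0: 919
1: 586
2: —
3: —
4: 764
5: —
6: 494
7: 293
8: 851
9: 243 -> 903 -> 78
10: —

3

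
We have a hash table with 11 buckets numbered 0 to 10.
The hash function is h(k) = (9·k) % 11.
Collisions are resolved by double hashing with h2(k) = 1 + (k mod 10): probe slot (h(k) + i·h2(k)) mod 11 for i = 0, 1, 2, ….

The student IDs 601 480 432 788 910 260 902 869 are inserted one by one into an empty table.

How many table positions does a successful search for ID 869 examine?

8

Insert 601: h=8, slot 8 empty => index 8.
Insert 480: h=8, h2=1, slot 8 occupied => index 9.
Insert 432: h=5, slot 5 empty => index 5.
Insert 788: h=8, h2=9, slot 8 occupied => index 6.
Insert 910: h=6, h2=1, slot 6 occupied => index 7.
Insert 260: h=8, h2=1, slots 8,9 occupied => index 10.
Insert 902: h=0, slot 0 empty => index 0.
Insert 869: h=0, h2=10, slots 0,10,9,8,7,6,5 occupied => index 4.
Table: [902, ., ., ., 869, 432, 788, 910, 601, 480, 260]
Lookup 869: h=0, h2=10, probe 0,10,9,8,7,6,5,4 → found at 4.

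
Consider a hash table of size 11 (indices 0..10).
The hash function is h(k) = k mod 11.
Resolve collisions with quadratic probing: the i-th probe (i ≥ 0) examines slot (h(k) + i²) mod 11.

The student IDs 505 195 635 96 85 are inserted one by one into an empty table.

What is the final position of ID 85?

6

Insert 505: h=10, slot 10 empty -> index 10.
Insert 195: h=8, slot 8 empty -> index 8.
Insert 635: h=8, slot 8 occupied -> index 9.
Insert 96: h=8, slots 8,9 occupied -> index 1.
Insert 85: h=8, slots 8,9,1 occupied -> index 6.
Table: [_, 96, _, _, _, _, 85, _, 195, 635, 505]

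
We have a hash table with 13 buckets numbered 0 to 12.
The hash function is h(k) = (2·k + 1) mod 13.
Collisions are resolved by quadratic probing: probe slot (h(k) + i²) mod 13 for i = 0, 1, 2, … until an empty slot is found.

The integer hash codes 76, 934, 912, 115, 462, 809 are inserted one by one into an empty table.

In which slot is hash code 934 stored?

76: h=10 → slot 10
934: h=10, probe 10,11 → slot 11
912: h=5 → slot 5
115: h=10, probe 10,11,1 → slot 1
462: h=2 → slot 2
809: h=7 → slot 7
Table: [-, 115, 462, -, -, 912, -, 809, -, -, 76, 934, -]

11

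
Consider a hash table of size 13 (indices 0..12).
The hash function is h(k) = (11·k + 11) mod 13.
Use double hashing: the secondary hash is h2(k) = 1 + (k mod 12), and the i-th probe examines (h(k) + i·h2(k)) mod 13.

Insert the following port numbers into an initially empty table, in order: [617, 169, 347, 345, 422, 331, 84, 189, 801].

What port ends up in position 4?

189

617: h=12 -> slot 12
169: h=11 -> slot 11
347: h=6 -> slot 6
345: h=10 -> slot 10
422: h=12, h2=3, probe 12,2 -> slot 2
331: h=12, h2=8, probe 12,7 -> slot 7
84: h=12, h2=1, probe 12,0 -> slot 0
189: h=10, h2=10, probe 10,7,4 -> slot 4
801: h=8 -> slot 8
Table: [84, —, 422, —, 189, —, 347, 331, 801, —, 345, 169, 617]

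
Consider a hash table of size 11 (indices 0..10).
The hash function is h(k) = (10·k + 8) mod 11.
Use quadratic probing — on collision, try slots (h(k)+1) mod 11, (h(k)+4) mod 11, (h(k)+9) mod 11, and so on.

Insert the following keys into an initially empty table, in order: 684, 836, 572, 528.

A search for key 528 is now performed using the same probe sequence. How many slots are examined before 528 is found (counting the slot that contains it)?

684 hashes to 6; slot 6 is free -> place at 6.
836 hashes to 8; slot 8 is free -> place at 8.
572 hashes to 8; 8 taken -> place at 9.
528 hashes to 8; 8,9 taken -> place at 1.
Table: [., 528, ., ., ., ., 684, ., 836, 572, .]
Lookup 528: h=8, probe 8,9,1 → found at 1.

3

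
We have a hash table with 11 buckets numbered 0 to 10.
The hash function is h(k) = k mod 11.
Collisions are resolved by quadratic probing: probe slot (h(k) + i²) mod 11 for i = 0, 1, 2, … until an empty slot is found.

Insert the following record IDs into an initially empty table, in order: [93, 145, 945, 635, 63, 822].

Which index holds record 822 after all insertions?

93: h=5 → slot 5
145: h=2 → slot 2
945: h=10 → slot 10
635: h=8 → slot 8
63: h=8, probe 8,9 → slot 9
822: h=8, probe 8,9,1 → slot 1
Table: [., 822, 145, ., ., 93, ., ., 635, 63, 945]

1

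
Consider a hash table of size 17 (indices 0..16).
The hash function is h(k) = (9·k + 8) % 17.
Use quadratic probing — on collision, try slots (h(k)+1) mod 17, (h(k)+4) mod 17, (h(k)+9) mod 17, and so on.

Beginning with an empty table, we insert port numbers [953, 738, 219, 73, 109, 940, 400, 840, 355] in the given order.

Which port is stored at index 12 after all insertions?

840

953: h=0 => slot 0
738: h=3 => slot 3
219: h=7 => slot 7
73: h=2 => slot 2
109: h=3, probe 3,4 => slot 4
940: h=2, probe 2,3,6 => slot 6
400: h=4, probe 4,5 => slot 5
840: h=3, probe 3,4,7,12 => slot 12
355: h=7, probe 7,8 => slot 8
Table: [953, —, 73, 738, 109, 400, 940, 219, 355, —, —, —, 840, —, —, —, —]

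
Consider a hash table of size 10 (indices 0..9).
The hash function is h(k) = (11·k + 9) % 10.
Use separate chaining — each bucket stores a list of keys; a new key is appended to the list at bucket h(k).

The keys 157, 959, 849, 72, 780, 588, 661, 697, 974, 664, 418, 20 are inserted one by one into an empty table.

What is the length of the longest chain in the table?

2

Insert 157: h=6, bucket 6 empty -> new chain.
Insert 959: h=8, bucket 8 empty -> new chain.
Insert 849: h=8, bucket 8 nonempty -> append to chain.
Insert 72: h=1, bucket 1 empty -> new chain.
Insert 780: h=9, bucket 9 empty -> new chain.
Insert 588: h=7, bucket 7 empty -> new chain.
Insert 661: h=0, bucket 0 empty -> new chain.
Insert 697: h=6, bucket 6 nonempty -> append to chain.
Insert 974: h=3, bucket 3 empty -> new chain.
Insert 664: h=3, bucket 3 nonempty -> append to chain.
Insert 418: h=7, bucket 7 nonempty -> append to chain.
Insert 20: h=9, bucket 9 nonempty -> append to chain.
Final buckets:
0: 661
1: 72
2: _
3: 974 -> 664
4: _
5: _
6: 157 -> 697
7: 588 -> 418
8: 959 -> 849
9: 780 -> 20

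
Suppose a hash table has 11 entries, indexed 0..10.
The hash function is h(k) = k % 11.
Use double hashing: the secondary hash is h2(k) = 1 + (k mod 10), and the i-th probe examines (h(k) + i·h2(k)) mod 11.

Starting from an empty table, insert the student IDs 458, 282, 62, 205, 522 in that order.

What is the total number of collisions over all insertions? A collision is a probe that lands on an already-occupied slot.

458 hashes to 7; slot 7 is free -> place at 7.
282 hashes to 7, h2=3; 7 taken -> place at 10.
62 hashes to 7, h2=3; 7,10 taken -> place at 2.
205 hashes to 7, h2=6; 7,2 taken -> place at 8.
522 hashes to 5; slot 5 is free -> place at 5.
Table: [—, —, 62, —, —, 522, —, 458, 205, —, 282]

5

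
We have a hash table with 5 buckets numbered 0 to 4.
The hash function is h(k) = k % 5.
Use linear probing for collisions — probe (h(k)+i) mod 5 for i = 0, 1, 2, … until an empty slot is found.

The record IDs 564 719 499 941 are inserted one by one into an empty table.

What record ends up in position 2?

941

Insert 564: h=4, slot 4 empty -> index 4.
Insert 719: h=4, slot 4 occupied -> index 0.
Insert 499: h=4, slots 4,0 occupied -> index 1.
Insert 941: h=1, slot 1 occupied -> index 2.
Table: [719, 499, 941, -, 564]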